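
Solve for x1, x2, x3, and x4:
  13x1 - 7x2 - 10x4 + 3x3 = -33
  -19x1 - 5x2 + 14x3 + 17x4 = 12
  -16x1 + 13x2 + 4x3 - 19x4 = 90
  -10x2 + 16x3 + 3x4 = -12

x1 = 0, x2 = 6, x3 = 3, x4 = 0

Row-reduce the augmented matrix:
R1 ← R1 / (13).
R2 ← R2 + 19·R1.
R3 ← R3 + 16·R1.
R2 ← R2 / (-198/13).
R1 ← R1 + 7/13·R2.
R3 ← R3 − 57/13·R2.
R4 ← R4 + 10·R2.
R3 ← R3 / (857/66).
R1 ← R1 + 83/198·R3.
R2 ← R2 + 239/198·R3.
R4 ← R4 − 389/99·R3.
R4 ← R4 / (27511/2571).
R1 ← R1 + 4736/2571·R4.
R2 ← R2 + 7721/2571·R4.
R3 ← R3 + 2021/857·R4.
Reading off the reduced rows gives x1 = 0, x2 = 6, x3 = 3, x4 = 0.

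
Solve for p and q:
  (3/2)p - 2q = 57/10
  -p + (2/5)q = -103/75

Row-reduce the augmented matrix:
R1 ← R1 / (3/2).
R2 ← R2 + 1·R1.
R2 ← R2 / (-14/15).
R1 ← R1 + 4/3·R2.
Reading off the reduced rows gives p = 1/3, q = -13/5.

p = 1/3, q = -13/5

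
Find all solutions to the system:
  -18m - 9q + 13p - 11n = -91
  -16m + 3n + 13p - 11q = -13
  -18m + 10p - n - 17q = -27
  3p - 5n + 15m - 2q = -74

m = -2, n = 6, p = -4, q = 1

Row-reduce the augmented matrix:
R1 ← R1 / (-18).
R2 ← R2 + 16·R1.
R3 ← R3 + 18·R1.
R4 ← R4 − 15·R1.
R2 ← R2 / (115/9).
R1 ← R1 − 11/18·R2.
R3 ← R3 − 10·R2.
R4 ← R4 + 85/6·R2.
R3 ← R3 / (-95/23).
R1 ← R1 + 91/115·R3.
R2 ← R2 − 13/115·R3.
R4 ← R4 − 355/23·R3.
R4 ← R4 / (-645/19).
R1 ← R1 − 164/95·R4.
R2 ← R2 + 37/95·R4.
R3 ← R3 − 26/19·R4.
Reading off the reduced rows gives m = -2, n = 6, p = -4, q = 1.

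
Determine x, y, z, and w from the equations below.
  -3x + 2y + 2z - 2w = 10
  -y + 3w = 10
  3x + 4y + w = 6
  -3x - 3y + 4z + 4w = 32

Row-reduce the augmented matrix:
R1 ← R1 / (-3).
R3 ← R3 − 3·R1.
R4 ← R4 + 3·R1.
R2 ← R2 / (-1).
R1 ← R1 + 2/3·R2.
R3 ← R3 − 6·R2.
R4 ← R4 + 5·R2.
R3 ← R3 / (2).
R1 ← R1 + 2/3·R3.
R4 ← R4 − 2·R3.
R4 ← R4 / (-26).
R1 ← R1 − 13/3·R4.
R2 ← R2 + 3·R4.
R3 ← R3 − 17/2·R4.
Reading off the reduced rows gives x = -2, y = 2, z = 4, w = 4.

x = -2, y = 2, z = 4, w = 4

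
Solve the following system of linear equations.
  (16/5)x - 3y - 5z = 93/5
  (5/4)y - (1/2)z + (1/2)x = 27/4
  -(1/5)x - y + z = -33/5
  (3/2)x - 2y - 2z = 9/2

no solution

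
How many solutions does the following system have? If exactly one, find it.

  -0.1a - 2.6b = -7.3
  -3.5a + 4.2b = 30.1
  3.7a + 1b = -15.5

Row-reduce the augmented matrix:
R1 ← R1 / (-1/10).
R2 ← R2 + 7/2·R1.
R3 ← R3 − 37/10·R1.
R2 ← R2 / (476/5).
R1 ← R1 − 26·R2.
R3 ← R3 + 476/5·R2.
R3 reduces to 0 = 0, so the extra equation is consistent.
Reading off the reduced rows gives a = -5, b = 3.

a = -5, b = 3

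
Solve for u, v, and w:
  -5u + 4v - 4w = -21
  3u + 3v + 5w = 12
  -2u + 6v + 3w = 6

u = -3, v = -3, w = 6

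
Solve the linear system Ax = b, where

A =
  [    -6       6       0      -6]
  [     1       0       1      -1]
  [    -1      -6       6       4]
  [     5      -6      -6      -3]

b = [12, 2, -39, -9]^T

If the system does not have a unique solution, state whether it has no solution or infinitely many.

x_1 = 3, x_2 = 5, x_3 = -1, x_4 = 0

Row-reduce the augmented matrix:
R1 ← R1 / (-6).
R2 ← R2 − 1·R1.
R3 ← R3 + 1·R1.
R4 ← R4 − 5·R1.
R1 ← R1 + 1·R2.
R3 ← R3 + 7·R2.
R4 ← R4 + 1·R2.
R3 ← R3 / (13).
R1 ← R1 − 1·R3.
R2 ← R2 − 1·R3.
R4 ← R4 + 5·R3.
R4 ← R4 / (-175/13).
R1 ← R1 + 4/13·R4.
R2 ← R2 + 17/13·R4.
R3 ← R3 + 9/13·R4.
Reading off the reduced rows gives x_1 = 3, x_2 = 5, x_3 = -1, x_4 = 0.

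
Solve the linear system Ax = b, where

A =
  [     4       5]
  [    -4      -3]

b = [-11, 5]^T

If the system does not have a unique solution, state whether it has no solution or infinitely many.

x_1 = 1, x_2 = -3

Row-reduce the augmented matrix:
R1 ← R1 / (4).
R2 ← R2 + 4·R1.
R2 ← R2 / (2).
R1 ← R1 − 5/4·R2.
Reading off the reduced rows gives x_1 = 1, x_2 = -3.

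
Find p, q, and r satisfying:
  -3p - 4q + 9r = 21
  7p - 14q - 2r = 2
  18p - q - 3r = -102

p = -6, q = -3, r = -1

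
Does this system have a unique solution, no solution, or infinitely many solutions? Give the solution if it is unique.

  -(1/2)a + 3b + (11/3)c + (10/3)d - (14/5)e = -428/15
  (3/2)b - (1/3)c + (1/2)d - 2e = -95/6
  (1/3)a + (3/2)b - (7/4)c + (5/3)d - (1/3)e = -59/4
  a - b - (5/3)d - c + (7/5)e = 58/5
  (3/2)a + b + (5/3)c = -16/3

infinitely many solutions

Row-reduce:
R1 ← R1 / (-1/2).
R3 ← R3 − 1/3·R1.
R4 ← R4 − 1·R1.
R5 ← R5 − 3/2·R1.
R2 ← R2 / (3/2).
R1 ← R1 + 6·R2.
R3 ← R3 − 7/2·R2.
R4 ← R4 − 5·R2.
R5 ← R5 − 10·R2.
R3 ← R3 / (53/36).
R1 ← R1 + 26/3·R3.
R2 ← R2 + 2/9·R3.
R4 ← R4 − 67/9·R3.
R5 ← R5 − 134/9·R3.
R4 ← R4 / (-4976/477).
R1 ← R1 − 602/53·R4.
R2 ← R2 − 355/477·R4.
R3 ← R3 − 98/53·R4.
R5 ← R5 + 9952/477·R4.
Rank is 4 with 5 unknowns, leaving e free.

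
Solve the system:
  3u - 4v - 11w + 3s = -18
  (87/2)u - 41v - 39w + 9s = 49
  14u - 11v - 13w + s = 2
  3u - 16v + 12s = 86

infinitely many solutions

Row-reduce:
R1 ← R1 / (3).
R2 ← R2 − 87/2·R1.
R3 ← R3 − 14·R1.
R4 ← R4 − 3·R1.
R2 ← R2 / (17).
R1 ← R1 + 4/3·R2.
R3 ← R3 − 23/3·R2.
R4 ← R4 + 12·R2.
R3 ← R3 / (-1633/102).
R1 ← R1 − 295/51·R3.
R2 ← R2 − 241/34·R3.
R4 ← R4 − 1633/17·R3.
Rank is 3 with 4 unknowns, leaving s free.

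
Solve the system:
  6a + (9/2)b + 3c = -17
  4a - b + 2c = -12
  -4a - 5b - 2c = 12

Row-reduce:
R1 ← R1 / (6).
R2 ← R2 − 4·R1.
R3 ← R3 + 4·R1.
R2 ← R2 / (-4).
R1 ← R1 − 3/4·R2.
R3 ← R3 + 2·R2.
Row 3 reduces to 0 = 1, a contradiction. The system is inconsistent.

no solution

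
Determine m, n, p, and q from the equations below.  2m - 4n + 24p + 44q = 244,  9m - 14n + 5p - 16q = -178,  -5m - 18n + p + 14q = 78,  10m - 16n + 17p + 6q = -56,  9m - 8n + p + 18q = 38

Row-reduce the augmented matrix:
R1 ← R1 / (2).
R2 ← R2 − 9·R1.
R3 ← R3 + 5·R1.
R4 ← R4 − 10·R1.
R5 ← R5 − 9·R1.
R2 ← R2 / (4).
R1 ← R1 + 2·R2.
R3 ← R3 + 28·R2.
R4 ← R4 − 4·R2.
R5 ← R5 − 10·R2.
R3 ← R3 / (-660).
R1 ← R1 + 79/2·R3.
R2 ← R2 + 103/4·R3.
R5 ← R5 − 301/2·R3.
Swap R4 and R5.
R4 ← R4 / (9171/220).
R1 ← R1 + 609/220·R4.
R2 ← R2 − 47/440·R4.
R3 ← R3 − 229/110·R4.
R5 reduces to 0 = 0, so the extra equation is consistent.
Reading off the reduced rows gives m = -6, n = 2, p = 0, q = 6.

m = -6, n = 2, p = 0, q = 6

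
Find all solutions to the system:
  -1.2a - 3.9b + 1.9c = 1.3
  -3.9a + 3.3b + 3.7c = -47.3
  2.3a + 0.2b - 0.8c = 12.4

a = 4, b = -4, c = -5

Row-reduce the augmented matrix:
R1 ← R1 / (-6/5).
R2 ← R2 + 39/10·R1.
R3 ← R3 − 23/10·R1.
R2 ← R2 / (639/40).
R1 ← R1 − 13/4·R2.
R3 ← R3 + 291/40·R2.
R3 ← R3 / (1826/1065).
R1 ← R1 + 230/213·R3.
R2 ← R2 + 11/71·R3.
Reading off the reduced rows gives a = 4, b = -4, c = -5.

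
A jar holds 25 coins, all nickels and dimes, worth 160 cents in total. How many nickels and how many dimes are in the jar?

nickels: 18, dimes: 7

Let n = nickels, d = dimes.
  n + d = 25
  5n + 10d = 160
Row-reduce the augmented matrix:
R2 ← R2 − 5·R1.
R2 ← R2 / (5).
R1 ← R1 − 1·R2.
Reading off the reduced rows gives n = 18, d = 7.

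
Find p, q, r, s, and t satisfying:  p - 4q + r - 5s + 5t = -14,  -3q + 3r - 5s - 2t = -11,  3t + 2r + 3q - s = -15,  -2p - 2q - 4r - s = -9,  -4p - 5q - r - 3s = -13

p = 3, q = -3, r = 1, s = 5, t = -1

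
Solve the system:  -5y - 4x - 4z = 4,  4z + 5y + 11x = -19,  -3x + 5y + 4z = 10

Row-reduce:
R1 ← R1 / (-4).
R2 ← R2 − 11·R1.
R3 ← R3 + 3·R1.
R2 ← R2 / (-35/4).
R1 ← R1 − 5/4·R2.
R3 ← R3 − 35/4·R2.
Row 3 reduces to 0 = -1, a contradiction. The system is inconsistent.

no solution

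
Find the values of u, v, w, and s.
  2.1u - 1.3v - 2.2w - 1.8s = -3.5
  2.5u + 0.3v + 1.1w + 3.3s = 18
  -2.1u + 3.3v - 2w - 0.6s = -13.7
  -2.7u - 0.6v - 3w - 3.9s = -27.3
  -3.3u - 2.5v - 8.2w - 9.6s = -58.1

u = 4, v = 1, w = 4, s = 1

Row-reduce the augmented matrix:
R1 ← R1 / (21/10).
R2 ← R2 − 5/2·R1.
R3 ← R3 + 21/10·R1.
R4 ← R4 + 27/10·R1.
R5 ← R5 + 33/10·R1.
R2 ← R2 / (194/105).
R1 ← R1 + 13/21·R2.
R3 ← R3 − 2·R2.
R4 ← R4 + 159/70·R2.
R5 ← R5 + 159/35·R2.
R3 ← R3 / (-7979/970).
R1 ← R1 − 77/388·R3.
R2 ← R2 − 781/388·R3.
R4 ← R4 + 975/776·R3.
R5 ← R5 + 975/388·R3.
R4 ← R4 / (278241/159580).
R1 ← R1 − 12231/15958·R4.
R2 ← R2 − 14631/15958·R4.
R3 ← R3 − 8043/7979·R4.
R5 ← R5 − 278241/79790·R4.
R5 reduces to 0 = 0, so the extra equation is consistent.
Reading off the reduced rows gives u = 4, v = 1, w = 4, s = 1.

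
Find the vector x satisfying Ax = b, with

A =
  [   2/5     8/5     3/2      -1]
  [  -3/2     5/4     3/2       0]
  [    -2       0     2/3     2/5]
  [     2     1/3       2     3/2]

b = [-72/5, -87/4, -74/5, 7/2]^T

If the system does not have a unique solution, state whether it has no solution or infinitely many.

Row-reduce the augmented matrix:
R1 ← R1 / (2/5).
R2 ← R2 + 3/2·R1.
R3 ← R3 + 2·R1.
R4 ← R4 − 2·R1.
R2 ← R2 / (29/4).
R1 ← R1 − 4·R2.
R3 ← R3 − 8·R2.
R4 ← R4 + 23/3·R2.
R3 ← R3 / (53/174).
R1 ← R1 + 21/116·R3.
R2 ← R2 − 57/58·R3.
R4 ← R4 − 59/29·R3.
R4 ← R4 / (2979/530).
R1 ← R1 + 187/265·R4.
R2 ← R2 − 258/265·R4.
R3 ← R3 + 402/265·R4.
Reading off the reduced rows gives x_1 = 6, x_2 = -3, x_3 = -6, x_4 = 3.

x_1 = 6, x_2 = -3, x_3 = -6, x_4 = 3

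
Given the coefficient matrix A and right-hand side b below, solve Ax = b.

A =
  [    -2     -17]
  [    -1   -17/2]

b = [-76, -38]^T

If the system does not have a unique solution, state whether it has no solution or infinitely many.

Row-reduce:
R1 ← R1 / (-2).
R2 ← R2 + 1·R1.
Rank is 1 with 2 unknowns, leaving x_2 free.

infinitely many solutions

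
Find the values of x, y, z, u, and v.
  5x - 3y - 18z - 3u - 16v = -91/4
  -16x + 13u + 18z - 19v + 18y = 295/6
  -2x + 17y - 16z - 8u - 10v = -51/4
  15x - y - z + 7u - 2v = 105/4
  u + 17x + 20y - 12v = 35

Row-reduce the augmented matrix:
R1 ← R1 / (5).
R2 ← R2 + 16·R1.
R3 ← R3 + 2·R1.
R4 ← R4 − 15·R1.
R5 ← R5 − 17·R1.
R2 ← R2 / (42/5).
R1 ← R1 + 3/5·R2.
R3 ← R3 − 79/5·R2.
R4 ← R4 − 8·R2.
R5 ← R5 − 151/5·R2.
R3 ← R3 / (359/7).
R1 ← R1 + 45/7·R3.
R2 ← R2 + 33/7·R3.
R4 ← R4 − 635/7·R3.
R5 ← R5 − 1425/7·R3.
R4 ← R4 / (28969/718).
R1 ← R1 + 830/359·R4.
R2 ← R2 + 1108/1077·R4.
R3 ← R3 + 655/2154·R4.
R5 ← R5 − 65567/1077·R4.
R5 ← R5 / (-749948/28969).
R1 ← R1 − 29755/28969·R5.
R2 ← R2 + 1884/28969·R5.
R3 ← R3 − 45302/28969·R5.
R4 ← R4 + 65835/28969·R5.
Reading off the reduced rows gives x = 2/3, y = 5/4, z = 1/2, u = 8/3, v = 1/3.

x = 2/3, y = 5/4, z = 1/2, u = 8/3, v = 1/3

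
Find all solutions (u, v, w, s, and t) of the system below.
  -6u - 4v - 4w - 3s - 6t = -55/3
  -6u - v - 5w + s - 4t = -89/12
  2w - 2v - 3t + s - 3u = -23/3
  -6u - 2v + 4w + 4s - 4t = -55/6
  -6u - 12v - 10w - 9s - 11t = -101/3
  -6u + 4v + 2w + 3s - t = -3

u = 3/2, v = 3/4, w = -2/3, s = 5/3, t = 2/3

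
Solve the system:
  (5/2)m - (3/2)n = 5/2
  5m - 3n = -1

no solution

Row-reduce:
R1 ← R1 / (5/2).
R2 ← R2 − 5·R1.
Row 2 reduces to 0 = -6, a contradiction. The system is inconsistent.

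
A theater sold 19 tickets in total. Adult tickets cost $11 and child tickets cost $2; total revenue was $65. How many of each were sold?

Let a = adult tickets, c = child tickets.
  a + c = 19
  11a + 2c = 65
Row-reduce the augmented matrix:
R2 ← R2 − 11·R1.
R2 ← R2 / (-9).
R1 ← R1 − 1·R2.
Reading off the reduced rows gives a = 3, c = 16.

adult tickets: 3, child tickets: 16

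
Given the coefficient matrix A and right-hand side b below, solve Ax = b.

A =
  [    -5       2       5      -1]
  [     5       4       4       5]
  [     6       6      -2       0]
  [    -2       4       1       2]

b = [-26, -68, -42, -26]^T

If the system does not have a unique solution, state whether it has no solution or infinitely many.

x_1 = -3, x_2 = -6, x_3 = -6, x_4 = -1

Row-reduce the augmented matrix:
R1 ← R1 / (-5).
R2 ← R2 − 5·R1.
R3 ← R3 − 6·R1.
R4 ← R4 + 2·R1.
R2 ← R2 / (6).
R1 ← R1 + 2/5·R2.
R3 ← R3 − 42/5·R2.
R4 ← R4 − 16/5·R2.
R3 ← R3 / (-43/5).
R1 ← R1 + 2/5·R3.
R2 ← R2 − 3/2·R3.
R4 ← R4 + 29/5·R3.
R4 ← R4 / (626/129).
R1 ← R1 − 101/129·R4.
R2 ← R2 + 67/129·R4.
R3 ← R3 − 34/43·R4.
Reading off the reduced rows gives x_1 = -3, x_2 = -6, x_3 = -6, x_4 = -1.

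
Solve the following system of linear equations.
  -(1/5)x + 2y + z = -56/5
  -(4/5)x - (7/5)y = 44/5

infinitely many solutions

Row-reduce:
R1 ← R1 / (-1/5).
R2 ← R2 + 4/5·R1.
R2 ← R2 / (-47/5).
R1 ← R1 + 10·R2.
Rank is 2 with 3 unknowns, leaving z free.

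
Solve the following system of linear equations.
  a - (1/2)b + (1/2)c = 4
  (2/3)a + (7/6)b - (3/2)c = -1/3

Row-reduce:
R2 ← R2 − 2/3·R1.
R2 ← R2 / (3/2).
R1 ← R1 + 1/2·R2.
Rank is 2 with 3 unknowns, leaving c free.

infinitely many solutions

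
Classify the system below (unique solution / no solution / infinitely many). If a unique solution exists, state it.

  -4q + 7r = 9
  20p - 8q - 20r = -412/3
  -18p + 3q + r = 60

p = -8/3, q = 3, r = 3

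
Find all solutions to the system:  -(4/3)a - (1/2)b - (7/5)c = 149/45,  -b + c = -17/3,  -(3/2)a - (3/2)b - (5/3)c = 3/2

Row-reduce the augmented matrix:
R1 ← R1 / (-4/3).
R3 ← R3 + 3/2·R1.
R2 ← R2 / (-1).
R1 ← R1 − 3/8·R2.
R3 ← R3 + 15/16·R2.
R3 ← R3 / (-247/240).
R1 ← R1 − 57/40·R3.
R2 ← R2 + 1·R3.
Reading off the reduced rows gives a = -1/3, b = 8/3, c = -3.

a = -1/3, b = 8/3, c = -3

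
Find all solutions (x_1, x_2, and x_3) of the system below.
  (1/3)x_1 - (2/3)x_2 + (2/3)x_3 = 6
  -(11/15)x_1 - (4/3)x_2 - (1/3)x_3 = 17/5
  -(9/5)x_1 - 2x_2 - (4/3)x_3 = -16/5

no solution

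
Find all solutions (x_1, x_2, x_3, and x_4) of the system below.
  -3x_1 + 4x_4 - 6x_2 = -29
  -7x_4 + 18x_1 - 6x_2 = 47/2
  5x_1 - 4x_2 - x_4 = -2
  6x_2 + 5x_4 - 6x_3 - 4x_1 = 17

no solution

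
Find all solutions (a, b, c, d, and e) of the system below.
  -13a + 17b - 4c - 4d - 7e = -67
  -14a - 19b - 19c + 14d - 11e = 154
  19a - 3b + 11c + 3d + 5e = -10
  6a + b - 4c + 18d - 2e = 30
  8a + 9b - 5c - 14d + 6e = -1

Row-reduce the augmented matrix:
R1 ← R1 / (-13).
R2 ← R2 + 14·R1.
R3 ← R3 − 19·R1.
R4 ← R4 − 6·R1.
R5 ← R5 − 8·R1.
R2 ← R2 / (-485/13).
R1 ← R1 + 17/13·R2.
R3 ← R3 − 284/13·R2.
R4 ← R4 − 115/13·R2.
R5 ← R5 − 253/13·R2.
R3 ← R3 / (-1673/485).
R1 ← R1 − 399/485·R3.
R2 ← R2 − 191/485·R3.
R4 ← R4 + 905/97·R3.
R5 ← R5 + 7336/485·R3.
R4 ← R4 / (-1343/1673).
R1 ← R1 − 369/239·R4.
R2 ← R2 − 683/1673·R4.
R3 ← R3 + 3819/1673·R4.
R5 ← R5 + 9904/239·R4.
R5 ← R5 / (-898789/1343).
R1 ← R1 − 33635/1343·R5.
R2 ← R2 − 8286/1343·R5.
R3 ← R3 + 49031/1343·R5.
R4 ← R4 + 22717/1343·R5.
Reading off the reduced rows gives a = 2, b = -4, c = -5, d = 0, e = -1.

a = 2, b = -4, c = -5, d = 0, e = -1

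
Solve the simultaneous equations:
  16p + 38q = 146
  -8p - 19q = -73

infinitely many solutions

Row-reduce:
R1 ← R1 / (16).
R2 ← R2 + 8·R1.
Rank is 1 with 2 unknowns, leaving q free.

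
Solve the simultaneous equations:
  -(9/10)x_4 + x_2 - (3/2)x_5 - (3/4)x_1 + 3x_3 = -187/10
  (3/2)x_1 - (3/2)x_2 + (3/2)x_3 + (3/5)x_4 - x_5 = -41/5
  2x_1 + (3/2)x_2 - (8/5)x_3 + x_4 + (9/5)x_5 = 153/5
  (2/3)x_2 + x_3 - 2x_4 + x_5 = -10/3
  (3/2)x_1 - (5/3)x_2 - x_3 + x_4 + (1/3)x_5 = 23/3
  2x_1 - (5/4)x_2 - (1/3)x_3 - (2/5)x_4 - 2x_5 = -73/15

no solution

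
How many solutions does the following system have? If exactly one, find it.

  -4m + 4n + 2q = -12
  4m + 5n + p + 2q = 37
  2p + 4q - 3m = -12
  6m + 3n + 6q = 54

m = 6, n = 2, p = -1, q = 2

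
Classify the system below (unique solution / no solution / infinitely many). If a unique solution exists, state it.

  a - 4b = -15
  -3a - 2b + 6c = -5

infinitely many solutions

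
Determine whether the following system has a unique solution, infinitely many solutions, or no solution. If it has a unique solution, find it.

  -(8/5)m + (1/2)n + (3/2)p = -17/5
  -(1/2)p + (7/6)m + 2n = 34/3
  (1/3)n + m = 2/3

Row-reduce the augmented matrix:
R1 ← R1 / (-8/5).
R2 ← R2 − 7/6·R1.
R3 ← R3 − 1·R1.
R2 ← R2 / (227/96).
R1 ← R1 + 5/16·R2.
R3 ← R3 − 31/48·R2.
R3 ← R3 / (176/227).
R1 ← R1 + 195/227·R3.
R2 ← R2 − 57/227·R3.
Reading off the reduced rows gives m = -1, n = 5, p = -5.

m = -1, n = 5, p = -5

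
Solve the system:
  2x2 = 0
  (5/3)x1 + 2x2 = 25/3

x1 = 5, x2 = 0

Row-reduce the augmented matrix:
Swap R1 and R2.
R1 ← R1 / (5/3).
R2 ← R2 / (2).
R1 ← R1 − 6/5·R2.
Reading off the reduced rows gives x1 = 5, x2 = 0.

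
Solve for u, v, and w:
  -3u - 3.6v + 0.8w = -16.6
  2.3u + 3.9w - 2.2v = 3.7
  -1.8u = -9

Row-reduce the augmented matrix:
R1 ← R1 / (-3).
R2 ← R2 − 23/10·R1.
R3 ← R3 + 9/5·R1.
R2 ← R2 / (-124/25).
R1 ← R1 − 6/5·R2.
R3 ← R3 − 54/25·R2.
R3 ← R3 / (921/620).
R1 ← R1 − 307/372·R3.
R2 ← R2 + 677/744·R3.
Reading off the reduced rows gives u = 5, v = 0, w = -2.

u = 5, v = 0, w = -2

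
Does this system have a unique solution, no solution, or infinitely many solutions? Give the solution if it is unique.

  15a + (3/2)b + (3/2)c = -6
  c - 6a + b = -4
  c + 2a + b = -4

infinitely many solutions

Row-reduce:
R1 ← R1 / (15).
R2 ← R2 + 6·R1.
R3 ← R3 − 2·R1.
R2 ← R2 / (8/5).
R1 ← R1 − 1/10·R2.
R3 ← R3 − 4/5·R2.
Rank is 2 with 3 unknowns, leaving c free.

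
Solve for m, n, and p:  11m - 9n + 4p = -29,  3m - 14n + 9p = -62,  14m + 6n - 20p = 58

Row-reduce the augmented matrix:
R1 ← R1 / (11).
R2 ← R2 − 3·R1.
R3 ← R3 − 14·R1.
R2 ← R2 / (-127/11).
R1 ← R1 + 9/11·R2.
R3 ← R3 − 192/11·R2.
R3 ← R3 / (-1668/127).
R1 ← R1 + 25/127·R3.
R2 ← R2 + 87/127·R3.
Reading off the reduced rows gives m = 1, n = 4, p = -1.

m = 1, n = 4, p = -1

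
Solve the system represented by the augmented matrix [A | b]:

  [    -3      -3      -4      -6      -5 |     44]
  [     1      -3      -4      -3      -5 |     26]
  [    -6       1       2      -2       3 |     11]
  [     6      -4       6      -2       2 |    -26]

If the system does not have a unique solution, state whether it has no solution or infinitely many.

Row-reduce:
R1 ← R1 / (-3).
R2 ← R2 − 1·R1.
R3 ← R3 + 6·R1.
R4 ← R4 − 6·R1.
R2 ← R2 / (-4).
R1 ← R1 − 1·R2.
R3 ← R3 − 7·R2.
R4 ← R4 + 10·R2.
R3 ← R3 / (2/3).
R2 ← R2 − 4/3·R3.
R4 ← R4 − 34/3·R3.
R4 ← R4 / (-91/4).
R1 ← R1 − 3/4·R4.
R2 ← R2 + 5/4·R4.
R3 ← R3 − 15/8·R4.
Rank is 4 with 5 unknowns, leaving x_5 free.

infinitely many solutions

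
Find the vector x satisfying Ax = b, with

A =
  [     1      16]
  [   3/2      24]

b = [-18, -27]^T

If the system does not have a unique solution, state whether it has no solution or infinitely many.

infinitely many solutions

Row-reduce:
R2 ← R2 − 3/2·R1.
Rank is 1 with 2 unknowns, leaving x_2 free.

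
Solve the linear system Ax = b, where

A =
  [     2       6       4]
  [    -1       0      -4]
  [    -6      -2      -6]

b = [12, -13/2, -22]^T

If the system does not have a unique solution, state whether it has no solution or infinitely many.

x_1 = 5/2, x_2 = 1/2, x_3 = 1

Row-reduce the augmented matrix:
R1 ← R1 / (2).
R2 ← R2 + 1·R1.
R3 ← R3 + 6·R1.
R2 ← R2 / (3).
R1 ← R1 − 3·R2.
R3 ← R3 − 16·R2.
R3 ← R3 / (50/3).
R1 ← R1 − 4·R3.
R2 ← R2 + 2/3·R3.
Reading off the reduced rows gives x_1 = 5/2, x_2 = 1/2, x_3 = 1.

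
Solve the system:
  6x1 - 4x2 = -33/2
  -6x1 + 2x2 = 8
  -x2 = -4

no solution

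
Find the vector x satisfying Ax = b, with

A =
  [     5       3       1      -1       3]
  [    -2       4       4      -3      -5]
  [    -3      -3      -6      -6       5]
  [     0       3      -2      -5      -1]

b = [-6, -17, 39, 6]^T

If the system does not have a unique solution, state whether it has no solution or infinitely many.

Row-reduce:
R1 ← R1 / (5).
R2 ← R2 + 2·R1.
R3 ← R3 + 3·R1.
R2 ← R2 / (26/5).
R1 ← R1 − 3/5·R2.
R3 ← R3 + 6/5·R2.
R4 ← R4 − 3·R2.
R3 ← R3 / (-57/13).
R1 ← R1 + 4/13·R3.
R2 ← R2 − 11/13·R3.
R4 ← R4 + 59/13·R3.
R4 ← R4 / (175/38).
R1 ← R1 − 27/38·R4.
R2 ← R2 + 79/38·R4.
R3 ← R3 − 32/19·R4.
Rank is 4 with 5 unknowns, leaving x_5 free.

infinitely many solutions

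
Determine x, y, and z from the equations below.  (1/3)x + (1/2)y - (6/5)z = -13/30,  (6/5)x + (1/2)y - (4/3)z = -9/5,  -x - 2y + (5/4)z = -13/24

x = -3/2, y = 4/3, z = 1/2

Row-reduce the augmented matrix:
R1 ← R1 / (1/3).
R2 ← R2 − 6/5·R1.
R3 ← R3 + 1·R1.
R2 ← R2 / (-13/10).
R1 ← R1 − 3/2·R2.
R3 ← R3 + 1/2·R2.
R3 ← R3 / (-2729/780).
R1 ← R1 + 2/13·R3.
R2 ← R2 + 448/195·R3.
Reading off the reduced rows gives x = -3/2, y = 4/3, z = 1/2.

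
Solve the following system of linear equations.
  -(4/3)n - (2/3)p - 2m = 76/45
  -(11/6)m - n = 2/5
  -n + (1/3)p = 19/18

m = 3/5, n = -3/2, p = -4/3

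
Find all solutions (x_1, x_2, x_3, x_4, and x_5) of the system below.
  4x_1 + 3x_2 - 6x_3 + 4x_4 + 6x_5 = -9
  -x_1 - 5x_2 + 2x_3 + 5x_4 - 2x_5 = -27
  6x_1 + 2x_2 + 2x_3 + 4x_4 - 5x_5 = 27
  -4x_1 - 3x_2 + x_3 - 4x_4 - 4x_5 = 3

Row-reduce:
R1 ← R1 / (4).
R2 ← R2 + 1·R1.
R3 ← R3 − 6·R1.
R4 ← R4 + 4·R1.
R2 ← R2 / (-17/4).
R1 ← R1 − 3/4·R2.
R3 ← R3 + 5/2·R2.
R3 ← R3 / (182/17).
R1 ← R1 + 24/17·R3.
R2 ← R2 + 2/17·R3.
R4 ← R4 + 5·R3.
R4 ← R4 / (-235/91).
R1 ← R1 − 121/91·R4.
R2 ← R2 + 134/91·R4.
R3 ← R3 + 47/91·R4.
Rank is 4 with 5 unknowns, leaving x_5 free.

infinitely many solutions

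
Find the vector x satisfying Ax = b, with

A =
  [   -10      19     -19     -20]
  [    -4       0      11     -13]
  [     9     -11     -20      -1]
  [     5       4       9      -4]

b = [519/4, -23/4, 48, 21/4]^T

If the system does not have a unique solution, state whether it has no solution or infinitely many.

Row-reduce the augmented matrix:
R1 ← R1 / (-10).
R2 ← R2 + 4·R1.
R3 ← R3 − 9·R1.
R4 ← R4 − 5·R1.
R2 ← R2 / (-38/5).
R1 ← R1 + 19/10·R2.
R3 ← R3 − 61/10·R2.
R4 ← R4 − 27/2·R2.
R3 ← R3 / (-1685/76).
R1 ← R1 + 11/4·R3.
R2 ← R2 + 93/38·R3.
R4 ← R4 − 2473/76·R3.
R4 ← R4 / (-95467/1685).
R1 ← R1 − 10286/1685·R4.
R2 ← R2 − 5389/1685·R4.
R3 ← R3 − 1749/1685·R4.
Reading off the reduced rows gives x_1 = 2, x_2 = 5/2, x_3 = -11/4, x_4 = -5/2.

x_1 = 2, x_2 = 5/2, x_3 = -11/4, x_4 = -5/2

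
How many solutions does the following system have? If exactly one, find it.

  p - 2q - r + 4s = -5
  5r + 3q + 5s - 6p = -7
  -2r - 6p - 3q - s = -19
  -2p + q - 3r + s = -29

p = 3, q = -3, r = 6, s = -2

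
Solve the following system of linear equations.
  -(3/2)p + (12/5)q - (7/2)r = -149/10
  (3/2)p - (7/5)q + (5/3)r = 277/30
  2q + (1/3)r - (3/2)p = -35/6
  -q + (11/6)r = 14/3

Row-reduce:
R1 ← R1 / (-3/2).
R2 ← R2 − 3/2·R1.
R3 ← R3 + 3/2·R1.
R1 ← R1 + 8/5·R2.
R3 ← R3 + 2/5·R2.
R4 ← R4 + 1·R2.
R3 ← R3 / (31/10).
R1 ← R1 + 3/5·R3.
R2 ← R2 + 11/6·R3.
Row 4 reduces to 0 = -1, a contradiction. The system is inconsistent.

no solution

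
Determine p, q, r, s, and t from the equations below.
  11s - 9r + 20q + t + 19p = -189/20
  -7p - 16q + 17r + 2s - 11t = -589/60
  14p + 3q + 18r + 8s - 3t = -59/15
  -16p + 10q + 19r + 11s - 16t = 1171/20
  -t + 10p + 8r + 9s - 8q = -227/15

p = -8/3, q = 3/2, r = 5/4, s = 9/5, t = 8/3

Row-reduce the augmented matrix:
R1 ← R1 / (19).
R2 ← R2 + 7·R1.
R3 ← R3 − 14·R1.
R4 ← R4 + 16·R1.
R5 ← R5 − 10·R1.
R2 ← R2 / (-164/19).
R1 ← R1 − 20/19·R2.
R3 ← R3 + 223/19·R2.
R4 ← R4 − 510/19·R2.
R5 ← R5 + 352/19·R2.
R3 ← R3 / (247/41).
R1 ← R1 − 49/41·R3.
R2 ← R2 + 65/41·R3.
R4 ← R4 − 2213/41·R3.
R5 ← R5 + 682/41·R3.
R4 ← R4 / (112401/988).
R1 ← R1 − 2935/988·R4.
R2 ← R2 + 55/19·R4.
R3 ← R3 + 1367/988·R4.
R5 ← R5 + 16201/494·R4.
R5 ← R5 / (348605/37467).
R1 ← R1 − 14855/37467·R5.
R2 ← R2 − 14311/37467·R5.
R3 ← R3 − 932/37467·R5.
R4 ← R4 + 47510/37467·R5.
Reading off the reduced rows gives p = -8/3, q = 3/2, r = 5/4, s = 9/5, t = 8/3.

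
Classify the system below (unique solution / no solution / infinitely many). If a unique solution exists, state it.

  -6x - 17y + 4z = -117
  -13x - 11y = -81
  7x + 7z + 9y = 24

x = 2, y = 5, z = -5

Row-reduce the augmented matrix:
R1 ← R1 / (-6).
R2 ← R2 + 13·R1.
R3 ← R3 − 7·R1.
R2 ← R2 / (155/6).
R1 ← R1 − 17/6·R2.
R3 ← R3 + 65/6·R2.
R3 ← R3 / (249/31).
R1 ← R1 − 44/155·R3.
R2 ← R2 + 52/155·R3.
Reading off the reduced rows gives x = 2, y = 5, z = -5.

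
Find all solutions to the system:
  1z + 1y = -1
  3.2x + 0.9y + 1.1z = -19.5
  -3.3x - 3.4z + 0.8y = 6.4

x = -6, y = -4, z = 3

Row-reduce the augmented matrix:
Swap R1 and R2.
R1 ← R1 / (16/5).
R3 ← R3 + 33/10·R1.
R1 ← R1 − 9/32·R2.
R3 ← R3 − 553/320·R2.
R3 ← R3 / (-639/160).
R1 ← R1 − 1/16·R3.
R2 ← R2 − 1·R3.
Reading off the reduced rows gives x = -6, y = -4, z = 3.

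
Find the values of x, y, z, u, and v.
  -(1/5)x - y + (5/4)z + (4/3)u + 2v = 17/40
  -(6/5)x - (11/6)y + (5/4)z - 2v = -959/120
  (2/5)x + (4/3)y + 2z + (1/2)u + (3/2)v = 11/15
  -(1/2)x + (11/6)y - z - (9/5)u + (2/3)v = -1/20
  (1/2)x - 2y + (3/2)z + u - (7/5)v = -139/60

x = 8/3, y = 1/2, z = -3/2, u = 1, v = 1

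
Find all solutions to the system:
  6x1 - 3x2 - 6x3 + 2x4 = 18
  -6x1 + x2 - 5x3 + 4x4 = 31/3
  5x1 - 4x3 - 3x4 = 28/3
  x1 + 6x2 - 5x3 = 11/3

Row-reduce the augmented matrix:
R1 ← R1 / (6).
R2 ← R2 + 6·R1.
R3 ← R3 − 5·R1.
R4 ← R4 − 1·R1.
R2 ← R2 / (-2).
R1 ← R1 + 1/2·R2.
R3 ← R3 − 5/2·R2.
R4 ← R4 − 13/2·R2.
R3 ← R3 / (-51/4).
R1 ← R1 − 7/4·R3.
R2 ← R2 − 11/2·R3.
R4 ← R4 + 159/4·R3.
R4 ← R4 / (31/3).
R1 ← R1 + 7/9·R4.
R2 ← R2 + 16/9·R4.
R3 ← R3 + 2/9·R4.
Reading off the reduced rows gives x1 = 0, x2 = -4/3, x3 = -7/3, x4 = 0.

x1 = 0, x2 = -4/3, x3 = -7/3, x4 = 0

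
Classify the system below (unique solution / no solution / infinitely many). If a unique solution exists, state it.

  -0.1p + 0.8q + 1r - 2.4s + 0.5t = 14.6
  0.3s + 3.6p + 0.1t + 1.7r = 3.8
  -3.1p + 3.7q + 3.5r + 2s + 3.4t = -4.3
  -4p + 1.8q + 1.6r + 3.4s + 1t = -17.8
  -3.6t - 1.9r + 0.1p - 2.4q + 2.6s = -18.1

Row-reduce the augmented matrix:
R1 ← R1 / (-1/10).
R2 ← R2 − 18/5·R1.
R3 ← R3 + 31/10·R1.
R4 ← R4 + 4·R1.
R5 ← R5 − 1/10·R1.
R2 ← R2 / (144/5).
R1 ← R1 + 8·R2.
R3 ← R3 + 211/10·R2.
R4 ← R4 + 151/5·R2.
R5 ← R5 + 8/5·R2.
R3 ← R3 / (347/2880).
R1 ← R1 − 17/36·R3.
R2 ← R2 − 377/288·R3.
R4 ← R4 − 1631/1440·R3.
R5 ← R5 − 43/36·R3.
R4 ← R4 / (-201432/1735).
R1 ← R1 + 18086/347·R4.
R2 ← R2 + 51253/347·R4.
R3 ← R3 − 38361/347·R4.
R5 ← R5 + 94821/694·R4.
R5 ← R5 / (-494561/671440).
R1 ← R1 − 38891/100716·R5.
R2 ← R2 − 387785/201432·R5.
R3 ← R3 + 52071/67144·R5.
R4 ← R4 − 18967/201432·R5.
Reading off the reduced rows gives p = 2, q = 6, r = -1, s = -5, t = -2.

p = 2, q = 6, r = -1, s = -5, t = -2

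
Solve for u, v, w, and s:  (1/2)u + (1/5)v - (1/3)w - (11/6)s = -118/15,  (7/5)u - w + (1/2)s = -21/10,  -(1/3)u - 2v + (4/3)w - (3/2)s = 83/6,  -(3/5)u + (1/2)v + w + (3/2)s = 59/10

Row-reduce the augmented matrix:
R1 ← R1 / (1/2).
R2 ← R2 − 7/5·R1.
R3 ← R3 + 1/3·R1.
R4 ← R4 + 3/5·R1.
R2 ← R2 / (-14/25).
R1 ← R1 − 2/5·R2.
R3 ← R3 + 28/15·R2.
R4 ← R4 − 37/50·R2.
R3 ← R3 / (4/3).
R1 ← R1 + 5/7·R3.
R2 ← R2 − 5/42·R3.
R4 ← R4 − 43/84·R3.
R4 ← R4 / (10079/672).
R1 ← R1 + 625/56·R4.
R2 ← R2 + 2735/336·R4.
R3 ← R3 + 129/8·R4.
Reading off the reduced rows gives u = 1, v = -6, w = 5, s = 3.

u = 1, v = -6, w = 5, s = 3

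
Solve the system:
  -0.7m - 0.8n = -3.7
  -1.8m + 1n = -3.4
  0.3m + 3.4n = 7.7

m = 3, n = 2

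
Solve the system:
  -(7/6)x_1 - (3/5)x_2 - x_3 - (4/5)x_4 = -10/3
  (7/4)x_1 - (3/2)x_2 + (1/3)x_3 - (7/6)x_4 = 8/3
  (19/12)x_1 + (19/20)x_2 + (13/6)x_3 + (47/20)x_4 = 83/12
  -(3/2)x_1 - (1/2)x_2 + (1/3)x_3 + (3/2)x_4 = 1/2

infinitely many solutions

Row-reduce:
R1 ← R1 / (-7/6).
R2 ← R2 − 7/4·R1.
R3 ← R3 − 19/12·R1.
R4 ← R4 + 3/2·R1.
R2 ← R2 / (-12/5).
R1 ← R1 − 18/35·R2.
R3 ← R3 − 19/140·R2.
R4 ← R4 − 19/70·R2.
R3 ← R3 / (1499/2016).
R1 ← R1 − 17/28·R3.
R2 ← R2 − 35/72·R3.
R4 ← R4 − 1499/1008·R3.
Rank is 3 with 4 unknowns, leaving x_4 free.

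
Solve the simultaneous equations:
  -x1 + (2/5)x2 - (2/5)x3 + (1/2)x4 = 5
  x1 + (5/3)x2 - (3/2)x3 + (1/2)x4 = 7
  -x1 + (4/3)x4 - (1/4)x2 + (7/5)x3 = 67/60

infinitely many solutions

Row-reduce:
R1 ← R1 / (-1).
R2 ← R2 − 1·R1.
R3 ← R3 + 1·R1.
R2 ← R2 / (31/15).
R1 ← R1 + 2/5·R2.
R3 ← R3 + 13/20·R2.
R3 ← R3 / (1491/1240).
R1 ← R1 − 1/31·R3.
R2 ← R2 + 57/62·R3.
Rank is 3 with 4 unknowns, leaving x4 free.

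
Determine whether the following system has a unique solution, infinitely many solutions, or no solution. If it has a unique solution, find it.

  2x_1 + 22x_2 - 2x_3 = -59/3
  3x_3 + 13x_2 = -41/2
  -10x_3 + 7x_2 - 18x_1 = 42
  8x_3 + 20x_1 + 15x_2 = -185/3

x_1 = -4/3, x_2 = -1, x_3 = -5/2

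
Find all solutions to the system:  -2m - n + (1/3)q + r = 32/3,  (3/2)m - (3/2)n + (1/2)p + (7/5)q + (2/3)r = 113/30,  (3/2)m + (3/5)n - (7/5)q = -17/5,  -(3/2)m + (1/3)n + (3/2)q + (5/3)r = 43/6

infinitely many solutions

Row-reduce:
R1 ← R1 / (-2).
R2 ← R2 − 3/2·R1.
R3 ← R3 − 3/2·R1.
R4 ← R4 + 3/2·R1.
R2 ← R2 / (-9/4).
R1 ← R1 − 1/2·R2.
R3 ← R3 + 3/20·R2.
R4 ← R4 − 13/12·R2.
R3 ← R3 / (-1/30).
R1 ← R1 − 1/9·R3.
R2 ← R2 + 2/9·R3.
R4 ← R4 − 13/54·R3.
R4 ← R4 / (-127/18).
R1 ← R1 + 4·R4.
R2 ← R2 − 23/3·R4.
R3 ← R3 − 189/5·R4.
Rank is 4 with 5 unknowns, leaving r free.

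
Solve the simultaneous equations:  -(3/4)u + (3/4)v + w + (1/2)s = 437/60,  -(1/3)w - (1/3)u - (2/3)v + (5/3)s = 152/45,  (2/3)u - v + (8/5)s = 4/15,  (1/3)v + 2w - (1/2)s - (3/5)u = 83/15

u = -3, v = 2, w = 11/5, s = 8/3

Row-reduce the augmented matrix:
R1 ← R1 / (-3/4).
R2 ← R2 + 1/3·R1.
R3 ← R3 − 2/3·R1.
R4 ← R4 + 3/5·R1.
R2 ← R2 / (-1).
R1 ← R1 + 1·R2.
R3 ← R3 + 1/3·R2.
R4 ← R4 + 4/15·R2.
R3 ← R3 / (31/27).
R1 ← R1 + 5/9·R3.
R2 ← R2 − 7/9·R3.
R4 ← R4 − 38/27·R3.
R4 ← R4 / (-2977/930).
R1 ← R1 + 42/31·R4.
R2 ← R2 + 388/155·R4.
R3 ← R3 − 211/155·R4.
Reading off the reduced rows gives u = -3, v = 2, w = 11/5, s = 8/3.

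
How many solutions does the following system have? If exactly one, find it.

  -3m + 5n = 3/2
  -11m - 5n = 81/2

m = -3, n = -3/2

Row-reduce the augmented matrix:
R1 ← R1 / (-3).
R2 ← R2 + 11·R1.
R2 ← R2 / (-70/3).
R1 ← R1 + 5/3·R2.
Reading off the reduced rows gives m = -3, n = -3/2.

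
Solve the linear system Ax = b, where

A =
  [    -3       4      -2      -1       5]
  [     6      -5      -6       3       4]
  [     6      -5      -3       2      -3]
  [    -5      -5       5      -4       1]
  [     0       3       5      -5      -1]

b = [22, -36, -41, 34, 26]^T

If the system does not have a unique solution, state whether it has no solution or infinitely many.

x_1 = -3, x_2 = 1, x_3 = 2, x_4 = -3, x_5 = 2

Row-reduce the augmented matrix:
R1 ← R1 / (-3).
R2 ← R2 − 6·R1.
R3 ← R3 − 6·R1.
R4 ← R4 + 5·R1.
R2 ← R2 / (3).
R1 ← R1 + 4/3·R2.
R3 ← R3 − 3·R2.
R4 ← R4 + 35/3·R2.
R5 ← R5 − 3·R2.
R3 ← R3 / (3).
R1 ← R1 + 34/9·R3.
R2 ← R2 + 10/3·R3.
R4 ← R4 + 275/9·R3.
R5 ← R5 − 15·R3.
R4 ← R4 / (-233/27).
R1 ← R1 + 13/27·R4.
R2 ← R2 + 7/9·R4.
R3 ← R3 + 1/3·R4.
R5 ← R5 + 1·R4.
R5 ← R5 / (5313/233).
R1 ← R1 + 678/233·R5.
R2 ← R2 + 217/233·R5.
R3 ← R3 + 326/233·R5.
R4 ← R4 − 653/233·R5.
Reading off the reduced rows gives x_1 = -3, x_2 = 1, x_3 = 2, x_4 = -3, x_5 = 2.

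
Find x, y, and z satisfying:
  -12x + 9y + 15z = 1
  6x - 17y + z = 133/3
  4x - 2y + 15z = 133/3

x = 4/3, y = -2, z = 7/3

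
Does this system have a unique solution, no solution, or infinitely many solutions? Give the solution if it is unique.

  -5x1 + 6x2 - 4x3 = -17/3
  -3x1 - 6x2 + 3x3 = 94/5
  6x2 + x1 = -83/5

x1 = -8/5, x2 = -5/2, x3 = -1/3

Row-reduce the augmented matrix:
R1 ← R1 / (-5).
R2 ← R2 + 3·R1.
R3 ← R3 − 1·R1.
R2 ← R2 / (-48/5).
R1 ← R1 + 6/5·R2.
R3 ← R3 − 36/5·R2.
R3 ← R3 / (13/4).
R1 ← R1 − 1/8·R3.
R2 ← R2 + 9/16·R3.
Reading off the reduced rows gives x1 = -8/5, x2 = -5/2, x3 = -1/3.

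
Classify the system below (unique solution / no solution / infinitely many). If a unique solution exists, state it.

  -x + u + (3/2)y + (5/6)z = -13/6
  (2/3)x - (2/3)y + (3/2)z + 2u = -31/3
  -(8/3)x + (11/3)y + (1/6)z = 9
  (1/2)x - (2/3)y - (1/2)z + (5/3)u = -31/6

no solution

Row-reduce:
R1 ← R1 / (-1).
R2 ← R2 − 2/3·R1.
R3 ← R3 + 8/3·R1.
R4 ← R4 − 1/2·R1.
R2 ← R2 / (1/3).
R1 ← R1 + 3/2·R2.
R3 ← R3 + 1/3·R2.
R4 ← R4 − 1/12·R2.
Swap R3 and R4.
R3 ← R3 / (-43/72).
R1 ← R1 − 101/12·R3.
R2 ← R2 − 37/6·R3.
Row 4 reduces to 0 = 3, a contradiction. The system is inconsistent.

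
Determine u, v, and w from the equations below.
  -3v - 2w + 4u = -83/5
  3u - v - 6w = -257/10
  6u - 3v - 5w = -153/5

Row-reduce the augmented matrix:
R1 ← R1 / (4).
R2 ← R2 − 3·R1.
R3 ← R3 − 6·R1.
R2 ← R2 / (5/4).
R1 ← R1 + 3/4·R2.
R3 ← R3 − 3/2·R2.
R3 ← R3 / (17/5).
R1 ← R1 + 16/5·R3.
R2 ← R2 + 18/5·R3.
Reading off the reduced rows gives u = -5/2, v = 1/5, w = 3.

u = -5/2, v = 1/5, w = 3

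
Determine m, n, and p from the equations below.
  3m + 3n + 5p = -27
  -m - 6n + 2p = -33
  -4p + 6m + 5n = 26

m = -3, n = 4, p = -6

Row-reduce the augmented matrix:
R1 ← R1 / (3).
R2 ← R2 + 1·R1.
R3 ← R3 − 6·R1.
R2 ← R2 / (-5).
R1 ← R1 − 1·R2.
R3 ← R3 + 1·R2.
R3 ← R3 / (-221/15).
R1 ← R1 − 12/5·R3.
R2 ← R2 + 11/15·R3.
Reading off the reduced rows gives m = -3, n = 4, p = -6.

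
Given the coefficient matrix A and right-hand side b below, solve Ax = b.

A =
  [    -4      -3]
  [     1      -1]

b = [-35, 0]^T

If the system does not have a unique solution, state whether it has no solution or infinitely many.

From equation 2: x_1 = 0 + x_2.
Substitute into equation 1 and solve: x_2 = 5.
Then x_1 = 5.

x_1 = 5, x_2 = 5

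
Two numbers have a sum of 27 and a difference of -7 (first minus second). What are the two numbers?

Let x = first number, y = second number.
  x + y = 27
  x - y = -7
Row-reduce the augmented matrix:
R2 ← R2 − 1·R1.
R2 ← R2 / (-2).
R1 ← R1 − 1·R2.
Reading off the reduced rows gives x = 10, y = 17.

first number: 10, second number: 17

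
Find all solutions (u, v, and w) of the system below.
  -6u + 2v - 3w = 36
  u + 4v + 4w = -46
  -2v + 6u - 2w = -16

u = -6, v = -6, w = -4

Row-reduce the augmented matrix:
R1 ← R1 / (-6).
R2 ← R2 − 1·R1.
R3 ← R3 − 6·R1.
R2 ← R2 / (13/3).
R1 ← R1 + 1/3·R2.
R3 ← R3 / (-5).
R1 ← R1 − 10/13·R3.
R2 ← R2 − 21/26·R3.
Reading off the reduced rows gives u = -6, v = -6, w = -4.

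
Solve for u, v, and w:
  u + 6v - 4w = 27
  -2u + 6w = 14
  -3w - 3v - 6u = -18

Row-reduce the augmented matrix:
R2 ← R2 + 2·R1.
R3 ← R3 + 6·R1.
R2 ← R2 / (12).
R1 ← R1 − 6·R2.
R3 ← R3 − 33·R2.
R3 ← R3 / (-43/2).
R1 ← R1 + 3·R3.
R2 ← R2 + 1/6·R3.
Reading off the reduced rows gives u = -1, v = 6, w = 2.

u = -1, v = 6, w = 2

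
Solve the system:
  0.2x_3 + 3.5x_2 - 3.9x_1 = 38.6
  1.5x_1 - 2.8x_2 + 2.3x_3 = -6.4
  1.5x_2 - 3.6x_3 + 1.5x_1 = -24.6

x_1 = -6, x_2 = 4, x_3 = 6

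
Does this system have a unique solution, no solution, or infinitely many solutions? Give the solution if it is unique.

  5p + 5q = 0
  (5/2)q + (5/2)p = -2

no solution

Row-reduce:
R1 ← R1 / (5).
R2 ← R2 − 5/2·R1.
Row 2 reduces to 0 = -2, a contradiction. The system is inconsistent.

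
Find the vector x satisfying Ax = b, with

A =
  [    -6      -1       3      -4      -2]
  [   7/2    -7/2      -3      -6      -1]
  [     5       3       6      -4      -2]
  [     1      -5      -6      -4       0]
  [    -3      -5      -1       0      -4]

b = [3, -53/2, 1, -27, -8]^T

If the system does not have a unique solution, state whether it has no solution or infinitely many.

infinitely many solutions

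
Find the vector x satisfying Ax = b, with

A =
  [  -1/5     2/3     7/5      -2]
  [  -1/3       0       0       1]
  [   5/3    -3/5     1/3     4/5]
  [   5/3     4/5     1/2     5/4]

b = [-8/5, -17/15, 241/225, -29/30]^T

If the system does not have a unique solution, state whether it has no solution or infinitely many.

Row-reduce the augmented matrix:
R1 ← R1 / (-1/5).
R2 ← R2 + 1/3·R1.
R3 ← R3 − 5/3·R1.
R4 ← R4 − 5/3·R1.
R2 ← R2 / (-10/9).
R1 ← R1 + 10/3·R2.
R3 ← R3 − 223/45·R2.
R4 ← R4 − 286/45·R2.
R3 ← R3 / (239/150).
R2 ← R2 − 21/10·R3.
R4 ← R4 + 59/50·R3.
R4 ← R4 / (57037/4780).
R1 ← R1 + 3·R4.
R2 ← R2 + 2022/239·R4.
R3 ← R3 − 519/239·R4.
Reading off the reduced rows gives x_1 = 1, x_2 = -1, x_3 = -5/3, x_4 = -4/5.

x_1 = 1, x_2 = -1, x_3 = -5/3, x_4 = -4/5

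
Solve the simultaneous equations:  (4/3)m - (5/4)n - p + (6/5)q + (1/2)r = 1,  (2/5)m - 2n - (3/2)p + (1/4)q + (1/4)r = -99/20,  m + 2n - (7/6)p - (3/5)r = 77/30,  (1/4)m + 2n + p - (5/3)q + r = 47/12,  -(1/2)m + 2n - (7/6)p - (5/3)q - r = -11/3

Row-reduce the augmented matrix:
R1 ← R1 / (4/3).
R2 ← R2 − 2/5·R1.
R3 ← R3 − 1·R1.
R4 ← R4 − 1/4·R1.
R5 ← R5 + 1/2·R1.
R2 ← R2 / (-13/8).
R1 ← R1 + 15/16·R2.
R3 ← R3 − 47/16·R2.
R4 ← R4 − 143/64·R2.
R5 ← R5 − 49/32·R2.
R3 ← R3 / (-2017/780).
R1 ← R1 + 3/52·R3.
R2 ← R2 − 48/65·R3.
R4 ← R4 + 37/80·R3.
R5 ← R5 + 4169/1560·R3.
R4 ← R4 / (-893797/484080).
R1 ← R1 − 7971/8068·R4.
R2 ← R2 + 2482/10085·R4.
R3 ← R3 − 8571/20170·R4.
R5 ← R5 + 8941/48408·R4.
R5 ← R5 / (-71859/4468985).
R1 ← R1 − 866568/893797·R5.
R2 ← R2 + 1994986/4468985·R5.
R3 ← R3 − 2592222/4468985·R5.
R4 ← R4 + 574023/893797·R5.
Reading off the reduced rows gives m = -3, n = 4, p = -1, q = 5, r = 6.

m = -3, n = 4, p = -1, q = 5, r = 6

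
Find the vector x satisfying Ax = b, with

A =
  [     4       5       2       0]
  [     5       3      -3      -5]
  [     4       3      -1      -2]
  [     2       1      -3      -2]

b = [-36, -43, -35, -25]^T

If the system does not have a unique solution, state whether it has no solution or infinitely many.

x_1 = -4, x_2 = -6, x_3 = 5, x_4 = -2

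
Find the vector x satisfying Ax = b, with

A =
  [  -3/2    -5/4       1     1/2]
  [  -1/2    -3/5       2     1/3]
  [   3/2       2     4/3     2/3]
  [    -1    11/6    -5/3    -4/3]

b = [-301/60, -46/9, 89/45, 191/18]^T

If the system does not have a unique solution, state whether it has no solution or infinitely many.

Row-reduce the augmented matrix:
R1 ← R1 / (-3/2).
R2 ← R2 + 1/2·R1.
R3 ← R3 − 3/2·R1.
R4 ← R4 + 1·R1.
R2 ← R2 / (-11/60).
R1 ← R1 − 5/6·R2.
R3 ← R3 − 3/4·R2.
R4 ← R4 − 8/3·R2.
R3 ← R3 / (302/33).
R1 ← R1 − 76/11·R3.
R2 ← R2 + 100/11·R3.
R4 ← R4 − 241/11·R3.
R4 ← R4 / (-3323/906).
R1 ← R1 + 440/453·R4.
R2 ← R2 − 140/151·R4.
R3 ← R3 − 61/302·R4.
Reading off the reduced rows gives x_1 = -2/3, x_2 = 3, x_3 = -8/5, x_4 = -4/3.

x_1 = -2/3, x_2 = 3, x_3 = -8/5, x_4 = -4/3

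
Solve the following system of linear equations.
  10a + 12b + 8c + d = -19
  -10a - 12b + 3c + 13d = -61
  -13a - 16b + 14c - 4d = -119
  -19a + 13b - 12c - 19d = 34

Row-reduce the augmented matrix:
R1 ← R1 / (10).
R2 ← R2 + 10·R1.
R3 ← R3 + 13·R1.
R4 ← R4 + 19·R1.
Swap R2 and R3.
R2 ← R2 / (-2/5).
R1 ← R1 − 6/5·R2.
R4 ← R4 − 179/5·R2.
R3 ← R3 / (11).
R1 ← R1 − 74·R3.
R2 ← R2 + 61·R3.
R4 ← R4 − 2187·R3.
R4 ← R4 / (-133857/44).
R1 ← R1 + 1124/11·R4.
R2 ← R2 − 3713/44·R4.
R3 ← R3 − 14/11·R4.
Reading off the reduced rows gives a = 3, b = 0, c = -6, d = -1.

a = 3, b = 0, c = -6, d = -1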